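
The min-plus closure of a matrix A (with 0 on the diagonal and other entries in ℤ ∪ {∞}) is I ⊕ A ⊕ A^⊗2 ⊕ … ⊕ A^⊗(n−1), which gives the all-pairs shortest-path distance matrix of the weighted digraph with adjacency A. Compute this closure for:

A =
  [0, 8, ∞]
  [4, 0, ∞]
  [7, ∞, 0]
Closure =
  [0, 8, ∞]
  [4, 0, ∞]
  [7, 15, 0]

This is the Floyd-Warshall all-pairs shortest-path computation. For each intermediate vertex k = 0, 1, …, 2, update dist[i][j] ← min(dist[i][j], dist[i][k] + dist[k][j]). The final matrix gives, for each (i, j), the minimum total weight of any directed path from i to j (possibly empty when i = j).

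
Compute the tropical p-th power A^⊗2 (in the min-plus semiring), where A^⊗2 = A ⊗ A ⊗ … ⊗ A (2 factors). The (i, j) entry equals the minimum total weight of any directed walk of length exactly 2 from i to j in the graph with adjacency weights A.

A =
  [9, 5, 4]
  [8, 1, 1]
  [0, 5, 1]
A^⊗2 =
  [4, 6, 5]
  [1, 2, 2]
  [1, 5, 2]

Each entry (A^⊗2)_ij equals the minimum over all length-2 walks i = v_0 → v_1 → … → v_2 = j of Σ_t A[v_t][v_{t+1}]. For example, for (i, j) = (0, 2) we minimise over 3 possible intermediate vertex sequences; the minimum is 5, attained along the walk 0 → 2 → 2.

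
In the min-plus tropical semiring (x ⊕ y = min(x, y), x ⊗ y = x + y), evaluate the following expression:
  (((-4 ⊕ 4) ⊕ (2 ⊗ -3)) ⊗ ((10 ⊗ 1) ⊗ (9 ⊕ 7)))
(((-4 ⊕ 4) ⊕ (2 ⊗ -3)) ⊗ ((10 ⊗ 1) ⊗ (9 ⊕ 7))) = 14

Expand innermost to outermost. Recall ⊕ takes the minimum of its arguments and ⊗ takes their sum. Working out the expression (((-4 ⊕ 4) ⊕ (2 ⊗ -3)) ⊗ ((10 ⊗ 1) ⊗ (9 ⊕ 7))) gives 14.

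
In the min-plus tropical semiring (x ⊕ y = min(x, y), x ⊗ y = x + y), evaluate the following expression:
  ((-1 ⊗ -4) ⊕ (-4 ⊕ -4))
((-1 ⊗ -4) ⊕ (-4 ⊕ -4)) = -5

Expand innermost to outermost. Recall ⊕ takes the minimum of its arguments and ⊗ takes their sum. Working out the expression ((-1 ⊗ -4) ⊕ (-4 ⊕ -4)) gives -5.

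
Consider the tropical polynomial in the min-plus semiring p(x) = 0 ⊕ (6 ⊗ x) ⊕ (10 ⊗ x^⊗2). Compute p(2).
p(2) = 0

A tropical monomial a ⊗ x^⊗i evaluates to a + i · x. Evaluating each term at x = 2:
  Term 0 contributes 0 + 0 · 2 = 0
  Term 1 contributes 6 + 1 · 2 = 8
  Term 2 contributes 10 + 2 · 2 = 14
p(2) = ⊕ of these = min[0, 8, 14] = 0.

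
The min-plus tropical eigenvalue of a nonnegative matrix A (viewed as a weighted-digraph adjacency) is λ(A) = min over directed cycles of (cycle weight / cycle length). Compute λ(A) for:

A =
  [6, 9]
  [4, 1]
λ(A) = 1

Enumerate directed cycles and compute their means (weight / length). Sample:
  cycle 0 → 0: weight = 6, length = 1, mean = 6/1 ≈ 6.000
  cycle 1 → 1: weight = 1, length = 1, mean = 1/1 ≈ 1.000
  cycle 0 → 1 → 0: weight = 13, length = 2, mean = 13/2 ≈ 6.500
  cycle 1 → 0 → 1: weight = 13, length = 2, mean = 13/2 ≈ 6.500
Minimum mean = 1.000, attained e.g. along the cycle 1 → 1 with weight 1 and length 1. So λ(A) = 1/1 = 1.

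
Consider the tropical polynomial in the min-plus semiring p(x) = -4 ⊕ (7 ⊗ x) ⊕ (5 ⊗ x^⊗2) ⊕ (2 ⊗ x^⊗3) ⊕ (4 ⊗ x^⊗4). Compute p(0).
p(0) = -4

A tropical monomial a ⊗ x^⊗i evaluates to a + i · x. Evaluating each term at x = 0:
  Term 0 contributes -4 + 0 · 0 = -4
  Term 1 contributes 7 + 1 · 0 = 7
  Term 2 contributes 5 + 2 · 0 = 5
  Term 3 contributes 2 + 3 · 0 = 2
  Term 4 contributes 4 + 4 · 0 = 4
p(0) = ⊕ of these = min[-4, 7, 5, 2, 4] = -4.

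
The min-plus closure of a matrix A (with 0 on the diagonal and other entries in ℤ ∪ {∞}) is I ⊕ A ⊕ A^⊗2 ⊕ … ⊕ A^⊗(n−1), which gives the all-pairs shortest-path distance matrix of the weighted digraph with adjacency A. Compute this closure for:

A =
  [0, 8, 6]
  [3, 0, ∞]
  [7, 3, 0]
Closure =
  [0, 8, 6]
  [3, 0, 9]
  [6, 3, 0]

This is the Floyd-Warshall all-pairs shortest-path computation. For each intermediate vertex k = 0, 1, …, 2, update dist[i][j] ← min(dist[i][j], dist[i][k] + dist[k][j]). The final matrix gives, for each (i, j), the minimum total weight of any directed path from i to j (possibly empty when i = j).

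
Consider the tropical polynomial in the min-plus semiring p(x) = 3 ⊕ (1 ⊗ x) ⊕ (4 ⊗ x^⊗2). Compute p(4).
p(4) = 3

A tropical monomial a ⊗ x^⊗i evaluates to a + i · x. Evaluating each term at x = 4:
  Term 0 contributes 3 + 0 · 4 = 3
  Term 1 contributes 1 + 1 · 4 = 5
  Term 2 contributes 4 + 2 · 4 = 12
p(4) = ⊕ of these = min[3, 5, 12] = 3.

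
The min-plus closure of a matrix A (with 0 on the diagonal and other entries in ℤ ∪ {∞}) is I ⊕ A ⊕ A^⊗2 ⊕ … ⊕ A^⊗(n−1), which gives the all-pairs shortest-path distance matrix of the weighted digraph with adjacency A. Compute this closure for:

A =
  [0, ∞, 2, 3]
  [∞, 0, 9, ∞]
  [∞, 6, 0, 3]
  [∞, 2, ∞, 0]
Closure =
  [0, 5, 2, 3]
  [∞, 0, 9, 12]
  [∞, 5, 0, 3]
  [∞, 2, 11, 0]

This is the Floyd-Warshall all-pairs shortest-path computation. For each intermediate vertex k = 0, 1, …, 3, update dist[i][j] ← min(dist[i][j], dist[i][k] + dist[k][j]). The final matrix gives, for each (i, j), the minimum total weight of any directed path from i to j (possibly empty when i = j).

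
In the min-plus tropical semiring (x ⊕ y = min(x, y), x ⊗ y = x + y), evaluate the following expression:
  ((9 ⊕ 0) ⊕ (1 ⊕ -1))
((9 ⊕ 0) ⊕ (1 ⊕ -1)) = -1

Expand innermost to outermost. Recall ⊕ takes the minimum of its arguments and ⊗ takes their sum. Working out the expression ((9 ⊕ 0) ⊕ (1 ⊕ -1)) gives -1.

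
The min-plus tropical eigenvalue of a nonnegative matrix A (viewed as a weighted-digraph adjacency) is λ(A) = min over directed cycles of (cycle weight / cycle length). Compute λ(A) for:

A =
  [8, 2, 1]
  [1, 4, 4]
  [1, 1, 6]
λ(A) = 1

Enumerate directed cycles and compute their means (weight / length). Sample:
  cycle 0 → 0: weight = 8, length = 1, mean = 8/1 ≈ 8.000
  cycle 1 → 1: weight = 4, length = 1, mean = 4/1 ≈ 4.000
  cycle 2 → 2: weight = 6, length = 1, mean = 6/1 ≈ 6.000
  cycle 0 → 1 → 0: weight = 3, length = 2, mean = 3/2 ≈ 1.500
  cycle 0 → 2 → 0: weight = 2, length = 2, mean = 2/2 ≈ 1.000
  cycle 1 → 0 → 1: weight = 3, length = 2, mean = 3/2 ≈ 1.500
Minimum mean = 1.000, attained e.g. along the cycle 0 → 2 → 0 with weight 2 and length 2. So λ(A) = 2/2 = 1.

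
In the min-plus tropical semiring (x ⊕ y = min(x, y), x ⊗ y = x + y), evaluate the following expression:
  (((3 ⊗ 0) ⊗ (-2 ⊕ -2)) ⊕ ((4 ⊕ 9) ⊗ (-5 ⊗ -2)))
(((3 ⊗ 0) ⊗ (-2 ⊕ -2)) ⊕ ((4 ⊕ 9) ⊗ (-5 ⊗ -2))) = -3

Expand innermost to outermost. Recall ⊕ takes the minimum of its arguments and ⊗ takes their sum. Working out the expression (((3 ⊗ 0) ⊗ (-2 ⊕ -2)) ⊕ ((4 ⊕ 9) ⊗ (-5 ⊗ -2))) gives -3.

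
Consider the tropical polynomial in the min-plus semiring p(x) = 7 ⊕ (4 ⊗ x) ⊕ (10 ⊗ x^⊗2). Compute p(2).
p(2) = 6

A tropical monomial a ⊗ x^⊗i evaluates to a + i · x. Evaluating each term at x = 2:
  Term 0 contributes 7 + 0 · 2 = 7
  Term 1 contributes 4 + 1 · 2 = 6
  Term 2 contributes 10 + 2 · 2 = 14
p(2) = ⊕ of these = min[7, 6, 14] = 6.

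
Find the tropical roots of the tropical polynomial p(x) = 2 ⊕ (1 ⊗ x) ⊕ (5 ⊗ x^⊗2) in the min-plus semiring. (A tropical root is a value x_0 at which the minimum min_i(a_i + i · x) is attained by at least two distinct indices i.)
Roots: {-4, 1}

Each tropical root is a break point of the lower envelope of the lines y = a_i + i · x (there are 3 lines, with slopes 0, 1, ..., 2). Only the lines that attain the minimum somewhere contribute to roots; other lines are dominated. Here the surviving (envelope) indices are i = 2, i = 1, i = 0.
Intersections between consecutive envelope lines give the roots: for adjacent envelope indices i < j the intersection is x = (a_i − a_j) / (j − i). Reading off the sorted break points: {-4, 1}.
Verification: at each break x_0, at least two indices attain the minimum of min_i(a_i + i · x_0).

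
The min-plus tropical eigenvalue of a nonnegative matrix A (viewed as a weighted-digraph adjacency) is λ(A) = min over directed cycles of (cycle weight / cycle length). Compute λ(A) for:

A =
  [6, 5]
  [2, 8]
λ(A) = 7/2

Enumerate directed cycles and compute their means (weight / length). Sample:
  cycle 0 → 0: weight = 6, length = 1, mean = 6/1 ≈ 6.000
  cycle 1 → 1: weight = 8, length = 1, mean = 8/1 ≈ 8.000
  cycle 0 → 1 → 0: weight = 7, length = 2, mean = 7/2 ≈ 3.500
  cycle 1 → 0 → 1: weight = 7, length = 2, mean = 7/2 ≈ 3.500
Minimum mean = 3.500, attained e.g. along the cycle 0 → 1 → 0 with weight 7 and length 2. So λ(A) = 7/2 = 7/2.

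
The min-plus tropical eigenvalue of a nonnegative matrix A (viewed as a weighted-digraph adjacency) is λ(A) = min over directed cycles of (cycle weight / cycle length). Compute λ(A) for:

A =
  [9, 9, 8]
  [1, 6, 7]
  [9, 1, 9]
λ(A) = 10/3

Enumerate directed cycles and compute their means (weight / length). Sample:
  cycle 0 → 0: weight = 9, length = 1, mean = 9/1 ≈ 9.000
  cycle 1 → 1: weight = 6, length = 1, mean = 6/1 ≈ 6.000
  cycle 2 → 2: weight = 9, length = 1, mean = 9/1 ≈ 9.000
  cycle 0 → 1 → 0: weight = 10, length = 2, mean = 10/2 ≈ 5.000
  cycle 0 → 2 → 0: weight = 17, length = 2, mean = 17/2 ≈ 8.500
  cycle 1 → 0 → 1: weight = 10, length = 2, mean = 10/2 ≈ 5.000
Minimum mean = 3.333, attained e.g. along the cycle 0 → 2 → 1 → 0 with weight 10 and length 3. So λ(A) = 10/3 = 10/3.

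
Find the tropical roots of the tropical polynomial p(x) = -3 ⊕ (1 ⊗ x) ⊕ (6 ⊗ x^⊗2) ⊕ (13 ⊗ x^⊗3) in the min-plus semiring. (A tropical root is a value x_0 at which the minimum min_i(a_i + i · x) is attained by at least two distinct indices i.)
Roots: {-7, -5, -4}

Each tropical root is a break point of the lower envelope of the lines y = a_i + i · x (there are 4 lines, with slopes 0, 1, ..., 3). Only the lines that attain the minimum somewhere contribute to roots; other lines are dominated. Here the surviving (envelope) indices are i = 3, i = 2, i = 1, i = 0.
Intersections between consecutive envelope lines give the roots: for adjacent envelope indices i < j the intersection is x = (a_i − a_j) / (j − i). Reading off the sorted break points: {-7, -5, -4}.
Verification: at each break x_0, at least two indices attain the minimum of min_i(a_i + i · x_0).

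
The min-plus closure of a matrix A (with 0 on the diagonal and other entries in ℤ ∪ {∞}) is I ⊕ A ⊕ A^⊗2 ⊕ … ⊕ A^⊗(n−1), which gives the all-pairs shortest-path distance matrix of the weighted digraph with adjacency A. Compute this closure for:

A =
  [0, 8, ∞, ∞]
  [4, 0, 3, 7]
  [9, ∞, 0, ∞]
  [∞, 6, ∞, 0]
Closure =
  [0, 8, 11, 15]
  [4, 0, 3, 7]
  [9, 17, 0, 24]
  [10, 6, 9, 0]

This is the Floyd-Warshall all-pairs shortest-path computation. For each intermediate vertex k = 0, 1, …, 3, update dist[i][j] ← min(dist[i][j], dist[i][k] + dist[k][j]). The final matrix gives, for each (i, j), the minimum total weight of any directed path from i to j (possibly empty when i = j).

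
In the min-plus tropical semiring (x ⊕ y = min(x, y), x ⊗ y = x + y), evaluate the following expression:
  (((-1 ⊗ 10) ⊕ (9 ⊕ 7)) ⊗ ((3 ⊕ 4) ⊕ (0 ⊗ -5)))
(((-1 ⊗ 10) ⊕ (9 ⊕ 7)) ⊗ ((3 ⊕ 4) ⊕ (0 ⊗ -5))) = 2

Expand innermost to outermost. Recall ⊕ takes the minimum of its arguments and ⊗ takes their sum. Working out the expression (((-1 ⊗ 10) ⊕ (9 ⊕ 7)) ⊗ ((3 ⊕ 4) ⊕ (0 ⊗ -5))) gives 2.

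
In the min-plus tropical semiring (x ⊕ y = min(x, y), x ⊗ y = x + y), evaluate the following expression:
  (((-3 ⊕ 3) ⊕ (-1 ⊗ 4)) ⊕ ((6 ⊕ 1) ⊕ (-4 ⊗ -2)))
(((-3 ⊕ 3) ⊕ (-1 ⊗ 4)) ⊕ ((6 ⊕ 1) ⊕ (-4 ⊗ -2))) = -6

Expand innermost to outermost. Recall ⊕ takes the minimum of its arguments and ⊗ takes their sum. Working out the expression (((-3 ⊕ 3) ⊕ (-1 ⊗ 4)) ⊕ ((6 ⊕ 1) ⊕ (-4 ⊗ -2))) gives -6.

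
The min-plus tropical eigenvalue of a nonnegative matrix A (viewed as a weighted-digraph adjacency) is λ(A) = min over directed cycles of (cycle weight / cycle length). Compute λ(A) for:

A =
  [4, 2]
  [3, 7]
λ(A) = 5/2

Enumerate directed cycles and compute their means (weight / length). Sample:
  cycle 0 → 0: weight = 4, length = 1, mean = 4/1 ≈ 4.000
  cycle 1 → 1: weight = 7, length = 1, mean = 7/1 ≈ 7.000
  cycle 0 → 1 → 0: weight = 5, length = 2, mean = 5/2 ≈ 2.500
  cycle 1 → 0 → 1: weight = 5, length = 2, mean = 5/2 ≈ 2.500
Minimum mean = 2.500, attained e.g. along the cycle 0 → 1 → 0 with weight 5 and length 2. So λ(A) = 5/2 = 5/2.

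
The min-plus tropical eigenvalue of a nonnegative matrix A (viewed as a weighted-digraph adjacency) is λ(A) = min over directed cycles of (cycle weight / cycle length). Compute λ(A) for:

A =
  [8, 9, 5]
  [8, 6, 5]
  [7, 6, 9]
λ(A) = 11/2

Enumerate directed cycles and compute their means (weight / length). Sample:
  cycle 0 → 0: weight = 8, length = 1, mean = 8/1 ≈ 8.000
  cycle 1 → 1: weight = 6, length = 1, mean = 6/1 ≈ 6.000
  cycle 2 → 2: weight = 9, length = 1, mean = 9/1 ≈ 9.000
  cycle 0 → 1 → 0: weight = 17, length = 2, mean = 17/2 ≈ 8.500
  cycle 0 → 2 → 0: weight = 12, length = 2, mean = 12/2 ≈ 6.000
  cycle 1 → 0 → 1: weight = 17, length = 2, mean = 17/2 ≈ 8.500
Minimum mean = 5.500, attained e.g. along the cycle 1 → 2 → 1 with weight 11 and length 2. So λ(A) = 11/2 = 11/2.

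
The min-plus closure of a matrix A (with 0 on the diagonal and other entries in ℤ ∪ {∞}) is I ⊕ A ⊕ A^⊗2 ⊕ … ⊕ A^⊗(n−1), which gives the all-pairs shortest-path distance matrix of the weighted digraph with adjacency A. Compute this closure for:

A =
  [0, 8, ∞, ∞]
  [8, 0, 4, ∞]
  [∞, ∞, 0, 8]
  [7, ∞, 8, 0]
Closure =
  [0, 8, 12, 20]
  [8, 0, 4, 12]
  [15, 23, 0, 8]
  [7, 15, 8, 0]

This is the Floyd-Warshall all-pairs shortest-path computation. For each intermediate vertex k = 0, 1, …, 3, update dist[i][j] ← min(dist[i][j], dist[i][k] + dist[k][j]). The final matrix gives, for each (i, j), the minimum total weight of any directed path from i to j (possibly empty when i = j).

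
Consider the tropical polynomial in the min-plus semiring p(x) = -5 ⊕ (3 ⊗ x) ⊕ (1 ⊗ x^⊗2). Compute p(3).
p(3) = -5

A tropical monomial a ⊗ x^⊗i evaluates to a + i · x. Evaluating each term at x = 3:
  Term 0 contributes -5 + 0 · 3 = -5
  Term 1 contributes 3 + 1 · 3 = 6
  Term 2 contributes 1 + 2 · 3 = 7
p(3) = ⊕ of these = min[-5, 6, 7] = -5.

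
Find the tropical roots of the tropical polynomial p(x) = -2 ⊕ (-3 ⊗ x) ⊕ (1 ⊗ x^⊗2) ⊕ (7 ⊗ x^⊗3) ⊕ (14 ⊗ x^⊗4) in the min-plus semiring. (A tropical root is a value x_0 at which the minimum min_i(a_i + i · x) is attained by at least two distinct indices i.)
Roots: {-7, -6, -4, 1}

Each tropical root is a break point of the lower envelope of the lines y = a_i + i · x (there are 5 lines, with slopes 0, 1, ..., 4). Only the lines that attain the minimum somewhere contribute to roots; other lines are dominated. Here the surviving (envelope) indices are i = 4, i = 3, i = 2, i = 1, i = 0.
Intersections between consecutive envelope lines give the roots: for adjacent envelope indices i < j the intersection is x = (a_i − a_j) / (j − i). Reading off the sorted break points: {-7, -6, -4, 1}.
Verification: at each break x_0, at least two indices attain the minimum of min_i(a_i + i · x_0).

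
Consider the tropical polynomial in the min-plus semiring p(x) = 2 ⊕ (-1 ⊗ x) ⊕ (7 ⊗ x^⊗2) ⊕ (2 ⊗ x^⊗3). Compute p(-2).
p(-2) = -4

A tropical monomial a ⊗ x^⊗i evaluates to a + i · x. Evaluating each term at x = -2:
  Term 0 contributes 2 + 0 · -2 = 2
  Term 1 contributes -1 + 1 · -2 = -3
  Term 2 contributes 7 + 2 · -2 = 3
  Term 3 contributes 2 + 3 · -2 = -4
p(-2) = ⊕ of these = min[2, -3, 3, -4] = -4.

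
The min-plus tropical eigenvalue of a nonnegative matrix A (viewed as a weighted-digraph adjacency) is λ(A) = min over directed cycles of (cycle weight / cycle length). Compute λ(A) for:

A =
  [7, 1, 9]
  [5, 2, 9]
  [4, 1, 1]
λ(A) = 1

Enumerate directed cycles and compute their means (weight / length). Sample:
  cycle 0 → 0: weight = 7, length = 1, mean = 7/1 ≈ 7.000
  cycle 1 → 1: weight = 2, length = 1, mean = 2/1 ≈ 2.000
  cycle 2 → 2: weight = 1, length = 1, mean = 1/1 ≈ 1.000
  cycle 0 → 1 → 0: weight = 6, length = 2, mean = 6/2 ≈ 3.000
  cycle 0 → 2 → 0: weight = 13, length = 2, mean = 13/2 ≈ 6.500
  cycle 1 → 0 → 1: weight = 6, length = 2, mean = 6/2 ≈ 3.000
Minimum mean = 1.000, attained e.g. along the cycle 2 → 2 with weight 1 and length 1. So λ(A) = 1/1 = 1.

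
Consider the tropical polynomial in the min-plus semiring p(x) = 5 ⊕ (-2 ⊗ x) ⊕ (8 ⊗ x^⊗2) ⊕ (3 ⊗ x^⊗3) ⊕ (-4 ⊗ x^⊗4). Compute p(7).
p(7) = 5

A tropical monomial a ⊗ x^⊗i evaluates to a + i · x. Evaluating each term at x = 7:
  Term 0 contributes 5 + 0 · 7 = 5
  Term 1 contributes -2 + 1 · 7 = 5
  Term 2 contributes 8 + 2 · 7 = 22
  Term 3 contributes 3 + 3 · 7 = 24
  Term 4 contributes -4 + 4 · 7 = 24
p(7) = ⊕ of these = min[5, 5, 22, 24, 24] = 5.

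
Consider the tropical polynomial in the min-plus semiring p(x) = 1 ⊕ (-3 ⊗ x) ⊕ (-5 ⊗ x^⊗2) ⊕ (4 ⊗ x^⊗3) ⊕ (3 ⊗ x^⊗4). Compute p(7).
p(7) = 1

A tropical monomial a ⊗ x^⊗i evaluates to a + i · x. Evaluating each term at x = 7:
  Term 0 contributes 1 + 0 · 7 = 1
  Term 1 contributes -3 + 1 · 7 = 4
  Term 2 contributes -5 + 2 · 7 = 9
  Term 3 contributes 4 + 3 · 7 = 25
  Term 4 contributes 3 + 4 · 7 = 31
p(7) = ⊕ of these = min[1, 4, 9, 25, 31] = 1.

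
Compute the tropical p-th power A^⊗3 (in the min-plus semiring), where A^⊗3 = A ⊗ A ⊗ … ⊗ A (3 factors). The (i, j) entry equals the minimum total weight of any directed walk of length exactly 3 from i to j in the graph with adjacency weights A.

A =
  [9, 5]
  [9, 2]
A^⊗3 =
  [16, 9]
  [13, 6]

Each entry (A^⊗3)_ij equals the minimum over all length-3 walks i = v_0 → v_1 → … → v_3 = j of Σ_t A[v_t][v_{t+1}]. For example, for (i, j) = (0, 1) we minimise over 4 possible intermediate vertex sequences; the minimum is 9, attained along the walk 0 → 1 → 1 → 1.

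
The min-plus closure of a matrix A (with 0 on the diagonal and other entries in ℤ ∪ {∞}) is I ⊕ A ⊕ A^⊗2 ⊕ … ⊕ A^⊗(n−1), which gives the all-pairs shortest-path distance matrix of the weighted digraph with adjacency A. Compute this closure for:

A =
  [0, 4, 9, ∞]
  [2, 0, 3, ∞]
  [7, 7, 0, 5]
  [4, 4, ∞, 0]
Closure =
  [0, 4, 7, 12]
  [2, 0, 3, 8]
  [7, 7, 0, 5]
  [4, 4, 7, 0]

This is the Floyd-Warshall all-pairs shortest-path computation. For each intermediate vertex k = 0, 1, …, 3, update dist[i][j] ← min(dist[i][j], dist[i][k] + dist[k][j]). The final matrix gives, for each (i, j), the minimum total weight of any directed path from i to j (possibly empty when i = j).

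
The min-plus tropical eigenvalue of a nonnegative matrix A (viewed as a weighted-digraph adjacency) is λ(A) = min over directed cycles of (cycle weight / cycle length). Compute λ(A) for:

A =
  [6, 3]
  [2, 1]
λ(A) = 1

Enumerate directed cycles and compute their means (weight / length). Sample:
  cycle 0 → 0: weight = 6, length = 1, mean = 6/1 ≈ 6.000
  cycle 1 → 1: weight = 1, length = 1, mean = 1/1 ≈ 1.000
  cycle 0 → 1 → 0: weight = 5, length = 2, mean = 5/2 ≈ 2.500
  cycle 1 → 0 → 1: weight = 5, length = 2, mean = 5/2 ≈ 2.500
Minimum mean = 1.000, attained e.g. along the cycle 1 → 1 with weight 1 and length 1. So λ(A) = 1/1 = 1.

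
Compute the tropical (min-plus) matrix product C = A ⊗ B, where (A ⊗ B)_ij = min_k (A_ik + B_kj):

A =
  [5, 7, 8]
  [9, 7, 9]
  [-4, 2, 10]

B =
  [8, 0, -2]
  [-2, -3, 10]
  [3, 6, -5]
A ⊗ B =
  [5, 4, 3]
  [5, 4, 4]
  [0, -4, -6]

Apply the min-plus product entry-by-entry:
  C[0][0] = min over k of (A[0][0] + B[0][0] = 5 + 8 = 13, A[0][1] + B[1][0] = 7 + -2 = 5, A[0][2] + B[2][0] = 8 + 3 = 11) = 5 (attained at k = 1)
  C[0][1] = min over k of (A[0][0] + B[0][1] = 5 + 0 = 5, A[0][1] + B[1][1] = 7 + -3 = 4, A[0][2] + B[2][1] = 8 + 6 = 14) = 4 (attained at k = 1)
  C[0][2] = min over k of (A[0][0] + B[0][2] = 5 + -2 = 3, A[0][1] + B[1][2] = 7 + 10 = 17, A[0][2] + B[2][2] = 8 + -5 = 3) = 3 (attained at k = 0)
  C[1][0] = min over k of (A[1][0] + B[0][0] = 9 + 8 = 17, A[1][1] + B[1][0] = 7 + -2 = 5, A[1][2] + B[2][0] = 9 + 3 = 12) = 5 (attained at k = 1)
  C[1][1] = min over k of (A[1][0] + B[0][1] = 9 + 0 = 9, A[1][1] + B[1][1] = 7 + -3 = 4, A[1][2] + B[2][1] = 9 + 6 = 15) = 4 (attained at k = 1)
  C[1][2] = min over k of (A[1][0] + B[0][2] = 9 + -2 = 7, A[1][1] + B[1][2] = 7 + 10 = 17, A[1][2] + B[2][2] = 9 + -5 = 4) = 4 (attained at k = 2)
  C[2][0] = min over k of (A[2][0] + B[0][0] = -4 + 8 = 4, A[2][1] + B[1][0] = 2 + -2 = 0, A[2][2] + B[2][0] = 10 + 3 = 13) = 0 (attained at k = 1)
  C[2][1] = min over k of (A[2][0] + B[0][1] = -4 + 0 = -4, A[2][1] + B[1][1] = 2 + -3 = -1, A[2][2] + B[2][1] = 10 + 6 = 16) = -4 (attained at k = 0)
  C[2][2] = min over k of (A[2][0] + B[0][2] = -4 + -2 = -6, A[2][1] + B[1][2] = 2 + 10 = 12, A[2][2] + B[2][2] = 10 + -5 = 5) = -6 (attained at k = 0)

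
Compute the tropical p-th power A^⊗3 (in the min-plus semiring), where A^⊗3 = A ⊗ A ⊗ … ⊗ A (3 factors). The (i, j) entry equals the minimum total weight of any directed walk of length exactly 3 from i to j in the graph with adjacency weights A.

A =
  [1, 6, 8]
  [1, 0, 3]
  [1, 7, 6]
A^⊗3 =
  [3, 6, 9]
  [1, 0, 3]
  [3, 7, 10]

Each entry (A^⊗3)_ij equals the minimum over all length-3 walks i = v_0 → v_1 → … → v_3 = j of Σ_t A[v_t][v_{t+1}]. For example, for (i, j) = (0, 2) we minimise over 9 possible intermediate vertex sequences; the minimum is 9, attained along the walk 0 → 1 → 1 → 2.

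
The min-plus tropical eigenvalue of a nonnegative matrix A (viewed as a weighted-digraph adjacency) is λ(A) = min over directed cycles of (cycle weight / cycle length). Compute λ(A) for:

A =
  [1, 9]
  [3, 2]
λ(A) = 1

Enumerate directed cycles and compute their means (weight / length). Sample:
  cycle 0 → 0: weight = 1, length = 1, mean = 1/1 ≈ 1.000
  cycle 1 → 1: weight = 2, length = 1, mean = 2/1 ≈ 2.000
  cycle 0 → 1 → 0: weight = 12, length = 2, mean = 12/2 ≈ 6.000
  cycle 1 → 0 → 1: weight = 12, length = 2, mean = 12/2 ≈ 6.000
Minimum mean = 1.000, attained e.g. along the cycle 0 → 0 with weight 1 and length 1. So λ(A) = 1/1 = 1.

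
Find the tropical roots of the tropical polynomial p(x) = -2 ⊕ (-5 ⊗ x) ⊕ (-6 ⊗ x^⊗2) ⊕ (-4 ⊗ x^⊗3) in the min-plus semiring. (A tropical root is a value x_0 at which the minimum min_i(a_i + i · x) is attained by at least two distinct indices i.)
Roots: {-2, 1, 3}

Each tropical root is a break point of the lower envelope of the lines y = a_i + i · x (there are 4 lines, with slopes 0, 1, ..., 3). Only the lines that attain the minimum somewhere contribute to roots; other lines are dominated. Here the surviving (envelope) indices are i = 3, i = 2, i = 1, i = 0.
Intersections between consecutive envelope lines give the roots: for adjacent envelope indices i < j the intersection is x = (a_i − a_j) / (j − i). Reading off the sorted break points: {-2, 1, 3}.
Verification: at each break x_0, at least two indices attain the minimum of min_i(a_i + i · x_0).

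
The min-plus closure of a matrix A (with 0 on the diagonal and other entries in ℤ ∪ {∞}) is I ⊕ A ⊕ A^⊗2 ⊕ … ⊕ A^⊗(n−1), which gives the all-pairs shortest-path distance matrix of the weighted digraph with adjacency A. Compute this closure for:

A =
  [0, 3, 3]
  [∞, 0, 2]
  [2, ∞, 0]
Closure =
  [0, 3, 3]
  [4, 0, 2]
  [2, 5, 0]

This is the Floyd-Warshall all-pairs shortest-path computation. For each intermediate vertex k = 0, 1, …, 2, update dist[i][j] ← min(dist[i][j], dist[i][k] + dist[k][j]). The final matrix gives, for each (i, j), the minimum total weight of any directed path from i to j (possibly empty when i = j).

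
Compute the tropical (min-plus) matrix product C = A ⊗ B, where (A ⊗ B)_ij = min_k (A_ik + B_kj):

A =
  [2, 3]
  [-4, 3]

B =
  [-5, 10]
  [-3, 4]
A ⊗ B =
  [-3, 7]
  [-9, 6]

Apply the min-plus product entry-by-entry:
  C[0][0] = min over k of (A[0][0] + B[0][0] = 2 + -5 = -3, A[0][1] + B[1][0] = 3 + -3 = 0) = -3 (attained at k = 0)
  C[0][1] = min over k of (A[0][0] + B[0][1] = 2 + 10 = 12, A[0][1] + B[1][1] = 3 + 4 = 7) = 7 (attained at k = 1)
  C[1][0] = min over k of (A[1][0] + B[0][0] = -4 + -5 = -9, A[1][1] + B[1][0] = 3 + -3 = 0) = -9 (attained at k = 0)
  C[1][1] = min over k of (A[1][0] + B[0][1] = -4 + 10 = 6, A[1][1] + B[1][1] = 3 + 4 = 7) = 6 (attained at k = 0)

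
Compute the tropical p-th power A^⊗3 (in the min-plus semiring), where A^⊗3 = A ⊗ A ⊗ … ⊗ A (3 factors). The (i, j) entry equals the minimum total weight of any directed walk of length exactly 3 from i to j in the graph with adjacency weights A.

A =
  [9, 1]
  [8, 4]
A^⊗3 =
  [13, 9]
  [16, 12]

Each entry (A^⊗3)_ij equals the minimum over all length-3 walks i = v_0 → v_1 → … → v_3 = j of Σ_t A[v_t][v_{t+1}]. For example, for (i, j) = (0, 1) we minimise over 4 possible intermediate vertex sequences; the minimum is 9, attained along the walk 0 → 1 → 1 → 1.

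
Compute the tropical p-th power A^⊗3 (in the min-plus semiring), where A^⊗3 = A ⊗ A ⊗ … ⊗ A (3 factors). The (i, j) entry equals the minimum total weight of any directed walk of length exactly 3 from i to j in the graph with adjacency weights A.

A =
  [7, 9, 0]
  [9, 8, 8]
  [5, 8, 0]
A^⊗3 =
  [5, 8, 0]
  [13, 16, 8]
  [5, 8, 0]

Each entry (A^⊗3)_ij equals the minimum over all length-3 walks i = v_0 → v_1 → … → v_3 = j of Σ_t A[v_t][v_{t+1}]. For example, for (i, j) = (0, 2) we minimise over 9 possible intermediate vertex sequences; the minimum is 0, attained along the walk 0 → 2 → 2 → 2.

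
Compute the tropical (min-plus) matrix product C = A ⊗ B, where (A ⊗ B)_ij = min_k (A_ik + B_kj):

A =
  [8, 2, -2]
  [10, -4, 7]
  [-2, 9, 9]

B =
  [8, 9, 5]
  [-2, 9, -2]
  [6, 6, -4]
A ⊗ B =
  [0, 4, -6]
  [-6, 5, -6]
  [6, 7, 3]

Apply the min-plus product entry-by-entry:
  C[0][0] = min over k of (A[0][0] + B[0][0] = 8 + 8 = 16, A[0][1] + B[1][0] = 2 + -2 = 0, A[0][2] + B[2][0] = -2 + 6 = 4) = 0 (attained at k = 1)
  C[0][1] = min over k of (A[0][0] + B[0][1] = 8 + 9 = 17, A[0][1] + B[1][1] = 2 + 9 = 11, A[0][2] + B[2][1] = -2 + 6 = 4) = 4 (attained at k = 2)
  C[0][2] = min over k of (A[0][0] + B[0][2] = 8 + 5 = 13, A[0][1] + B[1][2] = 2 + -2 = 0, A[0][2] + B[2][2] = -2 + -4 = -6) = -6 (attained at k = 2)
  C[1][0] = min over k of (A[1][0] + B[0][0] = 10 + 8 = 18, A[1][1] + B[1][0] = -4 + -2 = -6, A[1][2] + B[2][0] = 7 + 6 = 13) = -6 (attained at k = 1)
  C[1][1] = min over k of (A[1][0] + B[0][1] = 10 + 9 = 19, A[1][1] + B[1][1] = -4 + 9 = 5, A[1][2] + B[2][1] = 7 + 6 = 13) = 5 (attained at k = 1)
  C[1][2] = min over k of (A[1][0] + B[0][2] = 10 + 5 = 15, A[1][1] + B[1][2] = -4 + -2 = -6, A[1][2] + B[2][2] = 7 + -4 = 3) = -6 (attained at k = 1)
  C[2][0] = min over k of (A[2][0] + B[0][0] = -2 + 8 = 6, A[2][1] + B[1][0] = 9 + -2 = 7, A[2][2] + B[2][0] = 9 + 6 = 15) = 6 (attained at k = 0)
  C[2][1] = min over k of (A[2][0] + B[0][1] = -2 + 9 = 7, A[2][1] + B[1][1] = 9 + 9 = 18, A[2][2] + B[2][1] = 9 + 6 = 15) = 7 (attained at k = 0)
  C[2][2] = min over k of (A[2][0] + B[0][2] = -2 + 5 = 3, A[2][1] + B[1][2] = 9 + -2 = 7, A[2][2] + B[2][2] = 9 + -4 = 5) = 3 (attained at k = 0)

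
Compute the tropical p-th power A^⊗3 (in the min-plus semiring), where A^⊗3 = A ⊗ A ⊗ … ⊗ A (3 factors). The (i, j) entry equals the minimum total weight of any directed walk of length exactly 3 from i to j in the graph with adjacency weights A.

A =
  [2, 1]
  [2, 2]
A^⊗3 =
  [5, 4]
  [5, 5]

Each entry (A^⊗3)_ij equals the minimum over all length-3 walks i = v_0 → v_1 → … → v_3 = j of Σ_t A[v_t][v_{t+1}]. For example, for (i, j) = (0, 1) we minimise over 4 possible intermediate vertex sequences; the minimum is 4, attained along the walk 0 → 1 → 0 → 1.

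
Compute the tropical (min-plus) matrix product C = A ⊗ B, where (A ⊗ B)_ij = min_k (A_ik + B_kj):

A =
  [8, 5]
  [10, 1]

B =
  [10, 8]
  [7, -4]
A ⊗ B =
  [12, 1]
  [8, -3]

Apply the min-plus product entry-by-entry:
  C[0][0] = min over k of (A[0][0] + B[0][0] = 8 + 10 = 18, A[0][1] + B[1][0] = 5 + 7 = 12) = 12 (attained at k = 1)
  C[0][1] = min over k of (A[0][0] + B[0][1] = 8 + 8 = 16, A[0][1] + B[1][1] = 5 + -4 = 1) = 1 (attained at k = 1)
  C[1][0] = min over k of (A[1][0] + B[0][0] = 10 + 10 = 20, A[1][1] + B[1][0] = 1 + 7 = 8) = 8 (attained at k = 1)
  C[1][1] = min over k of (A[1][0] + B[0][1] = 10 + 8 = 18, A[1][1] + B[1][1] = 1 + -4 = -3) = -3 (attained at k = 1)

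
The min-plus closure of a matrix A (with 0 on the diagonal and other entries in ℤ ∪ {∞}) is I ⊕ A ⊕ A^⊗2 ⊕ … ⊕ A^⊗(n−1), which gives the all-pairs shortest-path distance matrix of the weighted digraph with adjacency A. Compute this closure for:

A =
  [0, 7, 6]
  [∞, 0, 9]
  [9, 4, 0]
Closure =
  [0, 7, 6]
  [18, 0, 9]
  [9, 4, 0]

This is the Floyd-Warshall all-pairs shortest-path computation. For each intermediate vertex k = 0, 1, …, 2, update dist[i][j] ← min(dist[i][j], dist[i][k] + dist[k][j]). The final matrix gives, for each (i, j), the minimum total weight of any directed path from i to j (possibly empty when i = j).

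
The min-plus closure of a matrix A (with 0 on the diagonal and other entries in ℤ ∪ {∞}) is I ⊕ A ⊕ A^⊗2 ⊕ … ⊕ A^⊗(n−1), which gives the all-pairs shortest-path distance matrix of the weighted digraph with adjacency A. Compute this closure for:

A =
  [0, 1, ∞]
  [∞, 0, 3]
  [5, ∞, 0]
Closure =
  [0, 1, 4]
  [8, 0, 3]
  [5, 6, 0]

This is the Floyd-Warshall all-pairs shortest-path computation. For each intermediate vertex k = 0, 1, …, 2, update dist[i][j] ← min(dist[i][j], dist[i][k] + dist[k][j]). The final matrix gives, for each (i, j), the minimum total weight of any directed path from i to j (possibly empty when i = j).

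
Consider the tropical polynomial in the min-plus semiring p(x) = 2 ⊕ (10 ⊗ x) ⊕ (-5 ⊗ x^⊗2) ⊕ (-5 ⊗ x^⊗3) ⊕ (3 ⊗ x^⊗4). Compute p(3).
p(3) = 1

A tropical monomial a ⊗ x^⊗i evaluates to a + i · x. Evaluating each term at x = 3:
  Term 0 contributes 2 + 0 · 3 = 2
  Term 1 contributes 10 + 1 · 3 = 13
  Term 2 contributes -5 + 2 · 3 = 1
  Term 3 contributes -5 + 3 · 3 = 4
  Term 4 contributes 3 + 4 · 3 = 15
p(3) = ⊕ of these = min[2, 13, 1, 4, 15] = 1.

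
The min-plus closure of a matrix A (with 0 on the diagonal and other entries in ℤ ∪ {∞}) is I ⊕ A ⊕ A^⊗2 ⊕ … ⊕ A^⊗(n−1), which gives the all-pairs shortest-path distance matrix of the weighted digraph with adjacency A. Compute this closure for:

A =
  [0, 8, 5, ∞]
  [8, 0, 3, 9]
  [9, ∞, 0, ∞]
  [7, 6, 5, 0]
Closure =
  [0, 8, 5, 17]
  [8, 0, 3, 9]
  [9, 17, 0, 26]
  [7, 6, 5, 0]

This is the Floyd-Warshall all-pairs shortest-path computation. For each intermediate vertex k = 0, 1, …, 3, update dist[i][j] ← min(dist[i][j], dist[i][k] + dist[k][j]). The final matrix gives, for each (i, j), the minimum total weight of any directed path from i to j (possibly empty when i = j).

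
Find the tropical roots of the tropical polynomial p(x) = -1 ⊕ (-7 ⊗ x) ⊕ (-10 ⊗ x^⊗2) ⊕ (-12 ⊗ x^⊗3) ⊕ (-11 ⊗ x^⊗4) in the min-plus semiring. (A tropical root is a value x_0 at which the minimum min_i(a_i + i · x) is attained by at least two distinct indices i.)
Roots: {-1, 2, 3, 6}

Each tropical root is a break point of the lower envelope of the lines y = a_i + i · x (there are 5 lines, with slopes 0, 1, ..., 4). Only the lines that attain the minimum somewhere contribute to roots; other lines are dominated. Here the surviving (envelope) indices are i = 4, i = 3, i = 2, i = 1, i = 0.
Intersections between consecutive envelope lines give the roots: for adjacent envelope indices i < j the intersection is x = (a_i − a_j) / (j − i). Reading off the sorted break points: {-1, 2, 3, 6}.
Verification: at each break x_0, at least two indices attain the minimum of min_i(a_i + i · x_0).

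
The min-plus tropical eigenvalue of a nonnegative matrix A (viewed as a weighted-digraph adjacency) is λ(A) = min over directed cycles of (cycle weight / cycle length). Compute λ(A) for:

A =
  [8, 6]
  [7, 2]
λ(A) = 2

Enumerate directed cycles and compute their means (weight / length). Sample:
  cycle 0 → 0: weight = 8, length = 1, mean = 8/1 ≈ 8.000
  cycle 1 → 1: weight = 2, length = 1, mean = 2/1 ≈ 2.000
  cycle 0 → 1 → 0: weight = 13, length = 2, mean = 13/2 ≈ 6.500
  cycle 1 → 0 → 1: weight = 13, length = 2, mean = 13/2 ≈ 6.500
Minimum mean = 2.000, attained e.g. along the cycle 1 → 1 with weight 2 and length 1. So λ(A) = 2/1 = 2.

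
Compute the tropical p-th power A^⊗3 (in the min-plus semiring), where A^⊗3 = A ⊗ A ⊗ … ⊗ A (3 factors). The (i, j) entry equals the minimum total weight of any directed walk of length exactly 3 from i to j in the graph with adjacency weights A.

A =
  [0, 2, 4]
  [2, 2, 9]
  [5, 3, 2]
A^⊗3 =
  [0, 2, 4]
  [2, 4, 6]
  [5, 7, 6]

Each entry (A^⊗3)_ij equals the minimum over all length-3 walks i = v_0 → v_1 → … → v_3 = j of Σ_t A[v_t][v_{t+1}]. For example, for (i, j) = (0, 2) we minimise over 9 possible intermediate vertex sequences; the minimum is 4, attained along the walk 0 → 0 → 0 → 2.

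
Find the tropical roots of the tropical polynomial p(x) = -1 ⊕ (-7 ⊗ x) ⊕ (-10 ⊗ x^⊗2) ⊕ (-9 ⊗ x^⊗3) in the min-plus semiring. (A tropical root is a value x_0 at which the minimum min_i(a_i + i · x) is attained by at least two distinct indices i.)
Roots: {-1, 3, 6}

Each tropical root is a break point of the lower envelope of the lines y = a_i + i · x (there are 4 lines, with slopes 0, 1, ..., 3). Only the lines that attain the minimum somewhere contribute to roots; other lines are dominated. Here the surviving (envelope) indices are i = 3, i = 2, i = 1, i = 0.
Intersections between consecutive envelope lines give the roots: for adjacent envelope indices i < j the intersection is x = (a_i − a_j) / (j − i). Reading off the sorted break points: {-1, 3, 6}.
Verification: at each break x_0, at least two indices attain the minimum of min_i(a_i + i · x_0).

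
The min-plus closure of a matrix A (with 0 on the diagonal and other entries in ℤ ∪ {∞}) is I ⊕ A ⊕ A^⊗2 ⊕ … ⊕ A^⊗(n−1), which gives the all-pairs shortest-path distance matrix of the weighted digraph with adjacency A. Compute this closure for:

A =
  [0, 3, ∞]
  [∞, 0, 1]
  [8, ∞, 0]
Closure =
  [0, 3, 4]
  [9, 0, 1]
  [8, 11, 0]

This is the Floyd-Warshall all-pairs shortest-path computation. For each intermediate vertex k = 0, 1, …, 2, update dist[i][j] ← min(dist[i][j], dist[i][k] + dist[k][j]). The final matrix gives, for each (i, j), the minimum total weight of any directed path from i to j (possibly empty when i = j).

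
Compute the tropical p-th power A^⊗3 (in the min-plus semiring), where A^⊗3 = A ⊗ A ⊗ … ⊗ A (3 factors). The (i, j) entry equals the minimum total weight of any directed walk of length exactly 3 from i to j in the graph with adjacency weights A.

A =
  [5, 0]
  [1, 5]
A^⊗3 =
  [6, 1]
  [2, 6]

Each entry (A^⊗3)_ij equals the minimum over all length-3 walks i = v_0 → v_1 → … → v_3 = j of Σ_t A[v_t][v_{t+1}]. For example, for (i, j) = (0, 1) we minimise over 4 possible intermediate vertex sequences; the minimum is 1, attained along the walk 0 → 1 → 0 → 1.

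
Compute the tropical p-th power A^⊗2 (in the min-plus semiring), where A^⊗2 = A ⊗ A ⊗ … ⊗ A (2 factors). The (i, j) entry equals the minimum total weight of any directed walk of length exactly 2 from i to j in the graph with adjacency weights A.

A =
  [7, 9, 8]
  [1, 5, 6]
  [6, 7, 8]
A^⊗2 =
  [10, 14, 15]
  [6, 10, 9]
  [8, 12, 13]

Each entry (A^⊗2)_ij equals the minimum over all length-2 walks i = v_0 → v_1 → … → v_2 = j of Σ_t A[v_t][v_{t+1}]. For example, for (i, j) = (0, 2) we minimise over 3 possible intermediate vertex sequences; the minimum is 15, attained along the walk 0 → 0 → 2.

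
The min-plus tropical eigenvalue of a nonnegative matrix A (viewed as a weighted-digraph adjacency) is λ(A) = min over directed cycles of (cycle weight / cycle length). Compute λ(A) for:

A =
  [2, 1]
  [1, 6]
λ(A) = 1

Enumerate directed cycles and compute their means (weight / length). Sample:
  cycle 0 → 0: weight = 2, length = 1, mean = 2/1 ≈ 2.000
  cycle 1 → 1: weight = 6, length = 1, mean = 6/1 ≈ 6.000
  cycle 0 → 1 → 0: weight = 2, length = 2, mean = 2/2 ≈ 1.000
  cycle 1 → 0 → 1: weight = 2, length = 2, mean = 2/2 ≈ 1.000
Minimum mean = 1.000, attained e.g. along the cycle 0 → 1 → 0 with weight 2 and length 2. So λ(A) = 2/2 = 1.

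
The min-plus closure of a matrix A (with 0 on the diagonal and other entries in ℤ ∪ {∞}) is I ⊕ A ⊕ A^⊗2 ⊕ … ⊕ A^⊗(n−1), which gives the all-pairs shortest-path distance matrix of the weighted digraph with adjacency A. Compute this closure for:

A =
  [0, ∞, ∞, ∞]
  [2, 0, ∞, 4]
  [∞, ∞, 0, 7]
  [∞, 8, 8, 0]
Closure =
  [0, ∞, ∞, ∞]
  [2, 0, 12, 4]
  [17, 15, 0, 7]
  [10, 8, 8, 0]

This is the Floyd-Warshall all-pairs shortest-path computation. For each intermediate vertex k = 0, 1, …, 3, update dist[i][j] ← min(dist[i][j], dist[i][k] + dist[k][j]). The final matrix gives, for each (i, j), the minimum total weight of any directed path from i to j (possibly empty when i = j).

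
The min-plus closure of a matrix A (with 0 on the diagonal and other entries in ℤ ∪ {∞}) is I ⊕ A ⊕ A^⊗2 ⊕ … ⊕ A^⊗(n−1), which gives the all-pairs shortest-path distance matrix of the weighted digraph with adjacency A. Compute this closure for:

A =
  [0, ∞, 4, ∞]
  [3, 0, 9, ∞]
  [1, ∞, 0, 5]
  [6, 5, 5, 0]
Closure =
  [0, 14, 4, 9]
  [3, 0, 7, 12]
  [1, 10, 0, 5]
  [6, 5, 5, 0]

This is the Floyd-Warshall all-pairs shortest-path computation. For each intermediate vertex k = 0, 1, …, 3, update dist[i][j] ← min(dist[i][j], dist[i][k] + dist[k][j]). The final matrix gives, for each (i, j), the minimum total weight of any directed path from i to j (possibly empty when i = j).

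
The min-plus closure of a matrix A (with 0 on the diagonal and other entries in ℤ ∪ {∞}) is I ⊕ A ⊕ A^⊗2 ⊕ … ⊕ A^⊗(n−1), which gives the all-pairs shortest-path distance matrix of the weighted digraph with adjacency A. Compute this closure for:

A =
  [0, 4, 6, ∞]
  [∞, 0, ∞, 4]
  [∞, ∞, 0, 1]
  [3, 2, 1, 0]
Closure =
  [0, 4, 6, 7]
  [7, 0, 5, 4]
  [4, 3, 0, 1]
  [3, 2, 1, 0]

This is the Floyd-Warshall all-pairs shortest-path computation. For each intermediate vertex k = 0, 1, …, 3, update dist[i][j] ← min(dist[i][j], dist[i][k] + dist[k][j]). The final matrix gives, for each (i, j), the minimum total weight of any directed path from i to j (possibly empty when i = j).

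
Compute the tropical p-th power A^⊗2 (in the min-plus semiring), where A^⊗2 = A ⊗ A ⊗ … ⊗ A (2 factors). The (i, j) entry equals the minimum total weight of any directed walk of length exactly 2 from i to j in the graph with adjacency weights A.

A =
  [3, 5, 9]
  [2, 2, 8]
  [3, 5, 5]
A^⊗2 =
  [6, 7, 12]
  [4, 4, 10]
  [6, 7, 10]

Each entry (A^⊗2)_ij equals the minimum over all length-2 walks i = v_0 → v_1 → … → v_2 = j of Σ_t A[v_t][v_{t+1}]. For example, for (i, j) = (0, 2) we minimise over 3 possible intermediate vertex sequences; the minimum is 12, attained along the walk 0 → 0 → 2.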